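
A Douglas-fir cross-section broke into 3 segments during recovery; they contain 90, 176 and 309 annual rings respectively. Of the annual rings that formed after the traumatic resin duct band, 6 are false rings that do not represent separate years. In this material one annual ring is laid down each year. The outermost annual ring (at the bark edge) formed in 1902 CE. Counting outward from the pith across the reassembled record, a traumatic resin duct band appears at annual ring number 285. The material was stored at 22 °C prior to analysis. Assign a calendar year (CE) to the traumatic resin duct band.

1618 CE

Total annual rings = 90 + 176 + 309 = 575.
The traumatic resin duct band sits at annual ring 285 from the pith, so 575 − 285 = 290 annual rings formed after it.
Removing the 6 false annual rings leaves 290 − 6 = 284 true annual rings beyond the traumatic resin duct band.
1902 − 284 = 1618 CE.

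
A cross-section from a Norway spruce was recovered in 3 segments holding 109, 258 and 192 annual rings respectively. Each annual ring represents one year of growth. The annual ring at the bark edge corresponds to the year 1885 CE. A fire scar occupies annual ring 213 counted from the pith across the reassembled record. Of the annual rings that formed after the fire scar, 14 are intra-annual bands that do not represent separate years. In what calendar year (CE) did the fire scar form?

1553 CE

Total annual rings = 109 + 258 + 192 = 559.
559 − 213 = 346 annual rings lie beyond the fire scar toward the bark edge.
Excluding 14 false annual rings: 346 − 14 = 332.
Counting back 332 years from 1885 CE places the fire scar in 1885 − 332 = 1553 CE.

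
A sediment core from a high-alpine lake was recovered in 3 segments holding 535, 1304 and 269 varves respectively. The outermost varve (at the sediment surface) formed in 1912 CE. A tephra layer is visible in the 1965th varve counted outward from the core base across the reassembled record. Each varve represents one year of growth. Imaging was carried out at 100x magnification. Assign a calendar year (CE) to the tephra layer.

Total varves = 535 + 1304 + 269 = 2108.
The tephra layer sits at varve 1965 from the core base, so 2108 − 1965 = 143 varves formed after it.
Counting back 143 years from 1912 CE places the tephra layer in 1912 − 143 = 1769 CE.

1769 CE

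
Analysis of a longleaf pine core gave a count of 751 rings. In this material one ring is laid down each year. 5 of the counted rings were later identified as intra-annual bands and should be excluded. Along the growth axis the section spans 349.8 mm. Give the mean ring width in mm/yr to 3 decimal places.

Adjusted count: 751 − 5 = 746 rings.
349.8 mm over 746 years gives 349.8 / 746 ≈ 0.469 mm/yr.

0.469 mm/yr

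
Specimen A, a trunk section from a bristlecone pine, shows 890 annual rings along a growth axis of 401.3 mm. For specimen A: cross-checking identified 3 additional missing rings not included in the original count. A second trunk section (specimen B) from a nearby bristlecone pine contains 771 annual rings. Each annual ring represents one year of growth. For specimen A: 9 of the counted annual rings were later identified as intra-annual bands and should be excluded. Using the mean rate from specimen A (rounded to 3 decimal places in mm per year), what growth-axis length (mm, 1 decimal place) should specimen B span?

350.0 mm

Specimen A: correcting the raw count gives 890 − 9 + 3 = 884 true annual rings.
A: Mean rate = 401.3 mm / 884 years ≈ 0.454 mm per year.
Length of B = 0.454 × 771 = 350.0 mm.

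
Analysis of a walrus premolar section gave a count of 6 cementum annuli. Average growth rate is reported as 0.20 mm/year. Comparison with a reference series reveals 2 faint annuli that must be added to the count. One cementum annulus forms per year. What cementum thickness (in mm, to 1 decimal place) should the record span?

Adjusted count: 6 + 2 = 8 cementum annuli.
Predicted length = 0.20 mm/year × 8 years = 1.6 mm.

1.6 mm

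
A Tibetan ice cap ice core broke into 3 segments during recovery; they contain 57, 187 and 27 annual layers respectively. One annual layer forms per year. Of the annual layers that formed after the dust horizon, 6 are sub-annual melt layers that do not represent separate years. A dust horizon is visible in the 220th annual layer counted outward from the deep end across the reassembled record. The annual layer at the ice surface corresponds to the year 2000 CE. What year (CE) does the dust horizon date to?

Total annual layers = 57 + 187 + 27 = 271.
The dust horizon sits at annual layer 220 from the deep end, so 271 − 220 = 51 annual layers formed after it.
Removing the 6 false annual layers leaves 51 − 6 = 45 true annual layers beyond the dust horizon.
The annual layer at the ice surface is 2000 CE, so the dust horizon dates to 2000 − 45 = 1955 CE.

1955 CE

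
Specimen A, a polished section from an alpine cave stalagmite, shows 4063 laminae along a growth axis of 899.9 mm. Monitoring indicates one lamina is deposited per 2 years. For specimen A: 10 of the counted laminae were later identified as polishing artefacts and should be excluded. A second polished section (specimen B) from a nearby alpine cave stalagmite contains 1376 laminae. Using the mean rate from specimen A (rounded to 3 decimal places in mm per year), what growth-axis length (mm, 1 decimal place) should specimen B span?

305.5 mm

Specimen A: correcting the raw count gives 4063 − 10 = 4053 true laminae.
Specimen A: multiplying by 2 years per lamina: 4053 × 2 = 8106 years.
A: Extension rate ≈ 899.9 / 8106 = 0.111 mm per year.
Specimen B: at 2 years per lamina, 1376 × 2 = 2752 years. For B, 0.111 mm/year × 2752 years = 305.5 mm.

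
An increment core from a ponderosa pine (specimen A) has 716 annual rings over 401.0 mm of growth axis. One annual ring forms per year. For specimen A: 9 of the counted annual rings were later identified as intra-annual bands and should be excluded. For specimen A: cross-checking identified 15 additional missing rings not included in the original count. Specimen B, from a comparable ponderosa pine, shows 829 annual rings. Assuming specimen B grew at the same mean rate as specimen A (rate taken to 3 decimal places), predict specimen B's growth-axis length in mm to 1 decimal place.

460.1 mm

Specimen A: after corrections the count is 716 − 9 + 15 = 722 annual rings.
A: Mean rate = 401.0 mm / 722 years ≈ 0.555 mm/yr.
Length of B = 0.555 × 829 = 460.1 mm.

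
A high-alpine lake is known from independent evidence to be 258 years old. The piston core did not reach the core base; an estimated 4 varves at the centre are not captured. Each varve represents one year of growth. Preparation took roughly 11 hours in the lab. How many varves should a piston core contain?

Expected varves over 258 years: 258.
Subtracting the 4 varves not captured gives 258 − 4 = 254 varves in the record.

254 varves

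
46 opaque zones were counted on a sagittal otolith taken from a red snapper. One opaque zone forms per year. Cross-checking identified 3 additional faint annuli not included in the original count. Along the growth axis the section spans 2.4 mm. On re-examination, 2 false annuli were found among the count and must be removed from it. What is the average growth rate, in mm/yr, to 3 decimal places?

0.051 mm/yr

After corrections the count is 46 − 2 + 3 = 47 opaque zones.
2.4 mm over 47 years gives 2.4 / 47 ≈ 0.051 mm/yr.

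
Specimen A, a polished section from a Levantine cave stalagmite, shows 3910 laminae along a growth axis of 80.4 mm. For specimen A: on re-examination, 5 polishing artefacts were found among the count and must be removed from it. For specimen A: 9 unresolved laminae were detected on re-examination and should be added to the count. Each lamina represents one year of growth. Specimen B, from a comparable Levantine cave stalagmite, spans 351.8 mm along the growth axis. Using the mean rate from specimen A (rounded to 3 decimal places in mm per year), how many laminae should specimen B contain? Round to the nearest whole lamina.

Specimen A: after corrections the count is 3910 − 5 + 9 = 3914 laminae.
A: Mean rate = 80.4 mm / 3914 years ≈ 0.021 mm/year.
B spans 351.8 / 0.021 = 16752.38 years ≈ 16752 laminae.

16752 laminae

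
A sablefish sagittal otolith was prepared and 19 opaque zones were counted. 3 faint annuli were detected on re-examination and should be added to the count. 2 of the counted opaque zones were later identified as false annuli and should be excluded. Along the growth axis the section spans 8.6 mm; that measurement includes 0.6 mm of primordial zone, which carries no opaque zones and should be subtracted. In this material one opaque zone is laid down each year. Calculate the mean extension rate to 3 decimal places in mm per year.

0.400 mm per year

Adjusted count: 19 − 2 + 3 = 20 opaque zones.
The growth record spans 8.6 − 0.6 = 8.0 mm.
Extension rate ≈ 8.0 / 20 = 0.400 mm per year.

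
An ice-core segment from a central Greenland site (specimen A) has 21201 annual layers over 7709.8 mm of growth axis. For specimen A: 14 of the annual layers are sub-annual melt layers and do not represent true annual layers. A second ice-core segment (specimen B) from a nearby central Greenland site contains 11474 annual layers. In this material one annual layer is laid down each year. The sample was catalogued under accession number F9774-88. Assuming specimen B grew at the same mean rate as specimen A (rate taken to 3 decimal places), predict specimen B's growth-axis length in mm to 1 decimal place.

Specimen A: true annual layer count = 21201 − 14 = 21187.
A: Mean rate = 7709.8 mm / 21187 years ≈ 0.364 mm/yr.
Length of B = 0.364 × 11474 = 4176.5 mm.

4176.5 mm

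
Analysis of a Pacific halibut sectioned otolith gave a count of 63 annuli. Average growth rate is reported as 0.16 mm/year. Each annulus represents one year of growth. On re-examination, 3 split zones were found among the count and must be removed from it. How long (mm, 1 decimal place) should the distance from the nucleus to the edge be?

True annulus count = 63 − 3 = 60.
Predicted length = 0.16 mm/year × 60 years = 9.6 mm.

9.6 mm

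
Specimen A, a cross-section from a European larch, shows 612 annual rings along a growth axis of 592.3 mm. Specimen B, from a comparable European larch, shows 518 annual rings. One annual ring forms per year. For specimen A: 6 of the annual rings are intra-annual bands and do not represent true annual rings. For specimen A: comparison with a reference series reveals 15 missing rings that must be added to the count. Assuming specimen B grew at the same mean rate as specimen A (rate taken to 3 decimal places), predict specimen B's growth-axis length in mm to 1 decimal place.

494.2 mm

Specimen A: after corrections the count is 612 − 6 + 15 = 621 annual rings.
A: Extension rate ≈ 592.3 / 621 = 0.954 mm/year.
For B, 0.954 mm/year × 518 years = 494.2 mm.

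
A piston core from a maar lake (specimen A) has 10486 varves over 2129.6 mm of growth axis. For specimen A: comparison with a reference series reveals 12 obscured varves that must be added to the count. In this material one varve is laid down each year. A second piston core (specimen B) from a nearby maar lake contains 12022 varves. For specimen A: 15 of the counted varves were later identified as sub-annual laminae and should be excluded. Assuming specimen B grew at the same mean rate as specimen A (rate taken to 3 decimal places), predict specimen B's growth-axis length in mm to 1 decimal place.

Specimen A: correcting the raw count gives 10486 − 15 + 12 = 10483 true varves.
A: 2129.6 mm over 10483 years gives 2129.6 / 10483 ≈ 0.203 mm/yr.
For B, 0.203 mm/year × 12022 years = 2440.5 mm.

2440.5 mm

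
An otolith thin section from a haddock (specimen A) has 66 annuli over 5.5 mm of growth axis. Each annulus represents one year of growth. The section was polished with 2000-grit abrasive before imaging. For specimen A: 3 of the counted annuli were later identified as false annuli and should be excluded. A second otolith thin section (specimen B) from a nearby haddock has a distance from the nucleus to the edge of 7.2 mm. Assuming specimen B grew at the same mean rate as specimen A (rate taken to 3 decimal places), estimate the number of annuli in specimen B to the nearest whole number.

83 annuli

Specimen A: true annulus count = 66 − 3 = 63.
A: 5.5 mm over 63 years gives 5.5 / 63 ≈ 0.087 mm/year.
For B, 7.2 / 0.087 = 82.76 years ≈ 83 annuli.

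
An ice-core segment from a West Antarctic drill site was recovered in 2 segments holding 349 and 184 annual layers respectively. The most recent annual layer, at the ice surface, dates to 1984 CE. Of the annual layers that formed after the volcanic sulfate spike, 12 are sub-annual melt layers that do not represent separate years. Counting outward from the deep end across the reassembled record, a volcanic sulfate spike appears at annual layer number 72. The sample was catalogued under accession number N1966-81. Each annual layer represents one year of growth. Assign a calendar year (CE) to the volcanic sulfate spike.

1535 CE

Total annual layers = 349 + 184 = 533.
Between annual layer 72 and the ice surface there are 533 − 72 = 461 annual layers.
Removing the 12 false annual layers leaves 461 − 12 = 449 true annual layers beyond the volcanic sulfate spike.
The annual layer at the ice surface is 1984 CE, so the volcanic sulfate spike dates to 1984 − 449 = 1535 CE.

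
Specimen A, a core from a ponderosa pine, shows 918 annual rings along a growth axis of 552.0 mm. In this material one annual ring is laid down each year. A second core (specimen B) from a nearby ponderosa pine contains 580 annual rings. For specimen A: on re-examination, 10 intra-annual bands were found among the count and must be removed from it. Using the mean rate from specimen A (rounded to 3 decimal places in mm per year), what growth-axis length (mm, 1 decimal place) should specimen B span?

352.6 mm

Specimen A: after corrections the count is 918 − 10 = 908 annual rings.
A: 552.0 mm over 908 years gives 552.0 / 908 ≈ 0.608 mm per year.
For B, 0.608 mm/year × 580 years = 352.6 mm.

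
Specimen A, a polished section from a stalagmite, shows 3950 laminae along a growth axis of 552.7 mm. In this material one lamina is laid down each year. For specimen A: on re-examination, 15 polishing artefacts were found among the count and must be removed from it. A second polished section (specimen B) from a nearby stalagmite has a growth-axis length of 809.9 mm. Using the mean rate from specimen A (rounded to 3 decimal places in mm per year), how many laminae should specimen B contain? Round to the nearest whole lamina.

Specimen A: correcting the raw count gives 3950 − 15 = 3935 true laminae.
A: 552.7 mm over 3935 years gives 552.7 / 3935 ≈ 0.140 mm/yr.
For B, 809.9 / 0.140 = 5785.00 years ≈ 5785 laminae.

5785 laminae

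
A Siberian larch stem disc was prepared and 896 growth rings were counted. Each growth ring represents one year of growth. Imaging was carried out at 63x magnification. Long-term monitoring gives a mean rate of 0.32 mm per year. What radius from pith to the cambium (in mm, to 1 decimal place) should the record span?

286.7 mm

896 years of growth are recorded.
Length ≈ 0.32 × 896 = 286.7 mm.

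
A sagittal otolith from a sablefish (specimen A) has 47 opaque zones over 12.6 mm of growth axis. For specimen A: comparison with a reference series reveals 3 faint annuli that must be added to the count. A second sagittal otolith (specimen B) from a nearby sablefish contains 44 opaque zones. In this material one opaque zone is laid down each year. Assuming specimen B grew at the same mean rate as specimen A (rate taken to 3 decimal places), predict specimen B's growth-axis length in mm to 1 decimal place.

Specimen A: adjusted count: 47 + 3 = 50 opaque zones.
A: Mean rate = 12.6 mm / 50 years ≈ 0.252 mm/year.
For B, 0.252 mm/year × 44 years = 11.1 mm.

11.1 mm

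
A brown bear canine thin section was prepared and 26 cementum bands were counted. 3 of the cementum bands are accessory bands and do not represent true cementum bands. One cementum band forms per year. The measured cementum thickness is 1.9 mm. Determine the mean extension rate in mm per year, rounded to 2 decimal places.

Correcting the raw count gives 26 − 3 = 23 true cementum bands.
1.9 mm over 23 years gives 1.9 / 23 ≈ 0.08 mm per year.

0.08 mm per year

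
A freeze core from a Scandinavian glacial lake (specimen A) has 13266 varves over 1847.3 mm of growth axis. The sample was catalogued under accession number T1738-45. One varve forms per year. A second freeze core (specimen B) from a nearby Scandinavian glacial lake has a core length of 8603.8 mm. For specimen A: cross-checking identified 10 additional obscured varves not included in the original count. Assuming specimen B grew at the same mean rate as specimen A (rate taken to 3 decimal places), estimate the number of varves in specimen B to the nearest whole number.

Specimen A: true varve count = 13266 + 10 = 13276.
A: Extension rate ≈ 1847.3 / 13276 = 0.139 mm/year.
B spans 8603.8 / 0.139 = 61897.84 years ≈ 61898 varves.

61898 varves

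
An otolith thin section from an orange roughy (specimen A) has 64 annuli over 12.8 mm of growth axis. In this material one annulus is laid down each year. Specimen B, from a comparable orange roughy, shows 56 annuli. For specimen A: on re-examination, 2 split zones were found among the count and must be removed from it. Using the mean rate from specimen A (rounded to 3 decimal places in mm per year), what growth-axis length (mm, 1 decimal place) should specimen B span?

Specimen A: correcting the raw count gives 64 − 2 = 62 true annuli.
A: Mean rate = 12.8 mm / 62 years ≈ 0.206 mm/yr.
For B, 0.206 mm/year × 56 years = 11.5 mm.

11.5 mm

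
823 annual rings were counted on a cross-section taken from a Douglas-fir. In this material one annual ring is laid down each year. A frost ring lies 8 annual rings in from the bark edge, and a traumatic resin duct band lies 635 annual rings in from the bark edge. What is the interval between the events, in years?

The two markers are separated by 635 − 8 = 627 annual rings.
One annual ring per year makes the interval 627 years.

627 years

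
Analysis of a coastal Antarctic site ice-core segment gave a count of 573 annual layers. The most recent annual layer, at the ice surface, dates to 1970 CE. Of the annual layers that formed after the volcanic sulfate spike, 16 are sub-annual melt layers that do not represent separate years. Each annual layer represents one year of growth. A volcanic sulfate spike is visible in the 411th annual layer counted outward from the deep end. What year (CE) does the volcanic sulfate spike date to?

1824 CE

573 − 411 = 162 annual layers lie beyond the volcanic sulfate spike toward the ice surface.
162 − 16 false = 146 true annual layers after the volcanic sulfate spike.
1970 − 146 = 1824 CE.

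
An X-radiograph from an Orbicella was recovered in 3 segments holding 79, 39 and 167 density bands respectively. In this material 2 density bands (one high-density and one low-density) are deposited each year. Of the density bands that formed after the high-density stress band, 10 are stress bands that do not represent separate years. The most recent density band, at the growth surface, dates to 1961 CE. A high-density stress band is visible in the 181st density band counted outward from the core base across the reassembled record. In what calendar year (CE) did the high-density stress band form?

Total density bands = 79 + 39 + 167 = 285.
The high-density stress band sits at density band 181 from the core base, so 285 − 181 = 104 density bands formed after it.
104 − 10 false = 94 true density bands after the high-density stress band.
94 density bands at 2 per year is 94 / 2 = 47 years.
Counting back 47 years from 1961 CE places the high-density stress band in 1961 − 47 = 1914 CE.

1914 CE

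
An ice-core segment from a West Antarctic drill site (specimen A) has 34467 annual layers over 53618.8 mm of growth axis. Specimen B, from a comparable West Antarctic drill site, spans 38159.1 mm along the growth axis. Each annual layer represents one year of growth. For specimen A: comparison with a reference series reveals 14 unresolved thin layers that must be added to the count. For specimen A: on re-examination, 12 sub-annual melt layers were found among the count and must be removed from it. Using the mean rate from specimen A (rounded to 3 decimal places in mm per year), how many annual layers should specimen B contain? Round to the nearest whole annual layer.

24524 annual layers

Specimen A: true annual layer count = 34467 − 12 + 14 = 34469.
A: Extension rate ≈ 53618.8 / 34469 = 1.556 mm/yr.
Specimen B: 38159.1 mm / 1.556 mm per year = 24523.84 years ≈ 24524 annual layers.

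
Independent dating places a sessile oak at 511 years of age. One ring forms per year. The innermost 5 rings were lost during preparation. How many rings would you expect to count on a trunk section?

506 rings

Expected rings over 511 years: 511.
Subtracting the 5 rings not captured gives 511 − 5 = 506 rings in the record.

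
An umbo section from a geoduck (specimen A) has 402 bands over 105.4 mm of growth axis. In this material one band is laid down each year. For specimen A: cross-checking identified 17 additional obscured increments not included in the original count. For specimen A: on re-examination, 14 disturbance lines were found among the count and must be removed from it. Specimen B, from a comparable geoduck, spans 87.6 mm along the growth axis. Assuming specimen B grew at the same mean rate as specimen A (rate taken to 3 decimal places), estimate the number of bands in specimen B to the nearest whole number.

Specimen A: adjusted count: 402 − 14 + 17 = 405 bands.
A: Mean rate = 105.4 mm / 405 years ≈ 0.260 mm per year.
B spans 87.6 / 0.260 = 336.92 years ≈ 337 bands.

337 bands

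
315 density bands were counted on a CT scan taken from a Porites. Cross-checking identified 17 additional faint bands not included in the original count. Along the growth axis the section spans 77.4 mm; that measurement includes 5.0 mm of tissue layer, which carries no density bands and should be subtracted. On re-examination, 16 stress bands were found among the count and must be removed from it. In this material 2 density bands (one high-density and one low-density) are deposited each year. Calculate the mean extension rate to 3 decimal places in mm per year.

After corrections the count is 315 − 16 + 17 = 316 density bands.
Dividing by 2 density bands per year: 316 / 2 = 158 years.
Net length = 77.4 − 5.0 = 72.4 mm.
Extension rate ≈ 72.4 / 158 = 0.458 mm per year.

0.458 mm per year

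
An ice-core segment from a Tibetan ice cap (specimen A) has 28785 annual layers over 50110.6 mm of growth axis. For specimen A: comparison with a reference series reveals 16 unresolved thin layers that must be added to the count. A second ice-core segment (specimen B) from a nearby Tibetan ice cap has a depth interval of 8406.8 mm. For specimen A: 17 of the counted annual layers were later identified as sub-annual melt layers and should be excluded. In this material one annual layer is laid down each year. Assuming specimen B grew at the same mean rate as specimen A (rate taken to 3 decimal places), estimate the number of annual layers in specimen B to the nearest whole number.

4829 annual layers

Specimen A: correcting the raw count gives 28785 − 17 + 16 = 28784 true annual layers.
A: Mean rate = 50110.6 mm / 28784 years ≈ 1.741 mm per year.
For B, 8406.8 / 1.741 = 4828.72 years ≈ 4829 annual layers.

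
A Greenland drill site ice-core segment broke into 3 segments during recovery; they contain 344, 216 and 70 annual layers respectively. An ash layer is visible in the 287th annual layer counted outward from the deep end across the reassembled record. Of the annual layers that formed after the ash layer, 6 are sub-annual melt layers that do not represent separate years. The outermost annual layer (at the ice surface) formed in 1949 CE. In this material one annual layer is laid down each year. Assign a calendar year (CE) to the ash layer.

1612 CE

Total annual layers = 344 + 216 + 70 = 630.
Between annual layer 287 and the ice surface there are 630 − 287 = 343 annual layers.
Excluding 6 false annual layers: 343 − 6 = 337.
Counting back 337 years from 1949 CE places the ash layer in 1949 − 337 = 1612 CE.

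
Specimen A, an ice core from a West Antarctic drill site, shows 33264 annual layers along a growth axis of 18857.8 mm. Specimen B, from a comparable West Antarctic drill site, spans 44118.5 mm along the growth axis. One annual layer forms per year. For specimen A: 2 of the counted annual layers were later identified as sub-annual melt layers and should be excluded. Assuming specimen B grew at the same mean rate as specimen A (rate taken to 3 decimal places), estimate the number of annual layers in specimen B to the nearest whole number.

Specimen A: after corrections the count is 33264 − 2 = 33262 annual layers.
A: 18857.8 mm over 33262 years gives 18857.8 / 33262 ≈ 0.567 mm/yr.
Specimen B: 44118.5 mm / 0.567 mm per year = 77810.41 years ≈ 77810 annual layers.

77810 annual layers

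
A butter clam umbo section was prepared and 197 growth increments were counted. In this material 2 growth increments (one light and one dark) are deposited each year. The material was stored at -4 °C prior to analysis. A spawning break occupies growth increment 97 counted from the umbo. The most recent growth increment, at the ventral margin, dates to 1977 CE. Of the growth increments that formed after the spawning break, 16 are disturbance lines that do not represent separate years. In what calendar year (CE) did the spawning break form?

1935 CE

Between growth increment 97 and the ventral margin there are 197 − 97 = 100 growth increments.
Excluding 16 false growth increments: 100 − 16 = 84.
84 growth increments at 2 per year is 84 / 2 = 42 years.
The growth increment at the ventral margin is 1977 CE, so the spawning break dates to 1977 − 42 = 1935 CE.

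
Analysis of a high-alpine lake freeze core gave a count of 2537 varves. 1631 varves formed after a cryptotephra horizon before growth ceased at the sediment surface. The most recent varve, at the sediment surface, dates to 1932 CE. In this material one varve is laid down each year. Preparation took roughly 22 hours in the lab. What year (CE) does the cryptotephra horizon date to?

301 CE

1631 varves formed after the cryptotephra horizon.
Counting back 1631 years from 1932 CE places the cryptotephra horizon in 1932 − 1631 = 301 CE.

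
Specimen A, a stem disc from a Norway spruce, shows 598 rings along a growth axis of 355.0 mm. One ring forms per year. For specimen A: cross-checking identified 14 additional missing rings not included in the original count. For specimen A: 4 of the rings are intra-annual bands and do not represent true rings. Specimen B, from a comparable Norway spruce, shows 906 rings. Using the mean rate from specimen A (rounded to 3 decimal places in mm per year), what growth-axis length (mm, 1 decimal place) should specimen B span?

Specimen A: correcting the raw count gives 598 − 4 + 14 = 608 true rings.
A: Extension rate ≈ 355.0 / 608 = 0.584 mm/yr.
For B, 0.584 mm/year × 906 years = 529.1 mm.

529.1 mm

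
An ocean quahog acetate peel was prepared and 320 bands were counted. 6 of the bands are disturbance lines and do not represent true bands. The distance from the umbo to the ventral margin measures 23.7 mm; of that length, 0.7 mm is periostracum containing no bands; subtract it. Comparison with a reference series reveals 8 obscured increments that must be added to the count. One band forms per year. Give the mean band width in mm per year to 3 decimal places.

Correcting the raw count gives 320 − 6 + 8 = 322 true bands.
Removing the 0.7 mm offcut leaves 23.7 − 0.7 = 23.0 mm.
Extension rate ≈ 23.0 / 322 = 0.071 mm per year.

0.071 mm per year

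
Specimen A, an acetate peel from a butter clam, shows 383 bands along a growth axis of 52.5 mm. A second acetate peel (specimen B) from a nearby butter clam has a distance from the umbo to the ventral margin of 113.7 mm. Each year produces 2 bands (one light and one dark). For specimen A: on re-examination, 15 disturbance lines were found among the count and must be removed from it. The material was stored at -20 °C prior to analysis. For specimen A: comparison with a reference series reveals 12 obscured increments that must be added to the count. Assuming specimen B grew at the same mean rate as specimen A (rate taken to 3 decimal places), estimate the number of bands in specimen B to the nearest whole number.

Specimen A: adjusted count: 383 − 15 + 12 = 380 bands.
Specimen A: 380 bands at 2 per year is 380 / 2 = 190 years.
A: 52.5 mm over 190 years gives 52.5 / 190 ≈ 0.276 mm per year.
For B, 113.7 / 0.276 = 411.96 years; at 2 bands per year that is 411.96 × 2 ≈ 824 bands.

824 bands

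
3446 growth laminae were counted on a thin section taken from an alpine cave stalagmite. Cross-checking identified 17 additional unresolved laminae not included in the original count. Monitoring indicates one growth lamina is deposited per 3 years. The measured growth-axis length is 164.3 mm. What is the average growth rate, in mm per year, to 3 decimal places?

0.016 mm per year

After corrections the count is 3446 + 17 = 3463 growth laminae.
Multiplying by 3 years per growth lamina: 3463 × 3 = 10389 years.
Mean rate = 164.3 mm / 10389 years ≈ 0.016 mm per year.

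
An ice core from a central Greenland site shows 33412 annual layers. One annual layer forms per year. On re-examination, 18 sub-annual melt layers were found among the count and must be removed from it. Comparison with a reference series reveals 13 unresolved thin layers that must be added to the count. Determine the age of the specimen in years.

After corrections the count is 33412 − 18 + 13 = 33407 annual layers.
One annual layer per year makes the duration 33407 years.

33407 yr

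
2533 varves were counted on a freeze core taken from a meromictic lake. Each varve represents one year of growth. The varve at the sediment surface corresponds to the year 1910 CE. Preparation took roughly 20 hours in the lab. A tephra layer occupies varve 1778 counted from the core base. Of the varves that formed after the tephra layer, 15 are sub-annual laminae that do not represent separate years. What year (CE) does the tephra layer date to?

1170 CE

The tephra layer sits at varve 1778 from the core base, so 2533 − 1778 = 755 varves formed after it.
Excluding 15 false varves: 755 − 15 = 740.
The varve at the sediment surface is 1910 CE, so the tephra layer dates to 1910 − 740 = 1170 CE.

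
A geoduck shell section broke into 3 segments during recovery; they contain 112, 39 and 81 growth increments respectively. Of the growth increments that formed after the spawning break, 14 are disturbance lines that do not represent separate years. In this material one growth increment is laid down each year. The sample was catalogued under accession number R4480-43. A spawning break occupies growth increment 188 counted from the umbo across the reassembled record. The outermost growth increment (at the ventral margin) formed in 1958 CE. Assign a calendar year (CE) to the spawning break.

1928 CE

Total growth increments = 112 + 39 + 81 = 232.
The spawning break sits at growth increment 188 from the umbo, so 232 − 188 = 44 growth increments formed after it.
44 − 14 false = 30 true growth increments after the spawning break.
1958 − 30 = 1928 CE.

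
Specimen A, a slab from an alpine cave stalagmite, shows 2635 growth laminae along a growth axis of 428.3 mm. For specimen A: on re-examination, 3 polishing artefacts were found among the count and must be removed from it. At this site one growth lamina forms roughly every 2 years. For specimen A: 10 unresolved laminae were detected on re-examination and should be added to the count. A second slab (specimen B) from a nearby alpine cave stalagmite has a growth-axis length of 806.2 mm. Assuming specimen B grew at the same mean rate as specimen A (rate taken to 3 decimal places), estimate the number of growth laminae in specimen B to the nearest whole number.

4977 growth laminae

Specimen A: after corrections the count is 2635 − 3 + 10 = 2642 growth laminae.
Specimen A: multiplying by 2 years per growth lamina: 2642 × 2 = 5284 years.
A: Mean rate = 428.3 mm / 5284 years ≈ 0.081 mm/yr.
For B, 806.2 / 0.081 = 9953.09 years; at 2 years per growth lamina that is 9953.09 / 2 ≈ 4977 growth laminae.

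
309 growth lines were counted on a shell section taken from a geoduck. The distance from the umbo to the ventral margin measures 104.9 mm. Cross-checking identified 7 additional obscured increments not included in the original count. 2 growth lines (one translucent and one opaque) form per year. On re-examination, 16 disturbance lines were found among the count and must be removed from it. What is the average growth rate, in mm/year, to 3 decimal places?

Correcting the raw count gives 309 − 16 + 7 = 300 true growth lines.
With 2 growth lines per year, 300 / 2 = 150 years.
Extension rate ≈ 104.9 / 150 = 0.699 mm/year.

0.699 mm/year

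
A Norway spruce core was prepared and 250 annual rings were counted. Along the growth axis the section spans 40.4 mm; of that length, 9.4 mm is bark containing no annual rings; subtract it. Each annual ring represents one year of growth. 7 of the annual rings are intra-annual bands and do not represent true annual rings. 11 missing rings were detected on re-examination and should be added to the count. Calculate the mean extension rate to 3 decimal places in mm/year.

After corrections the count is 250 − 7 + 11 = 254 annual rings.
Removing the 9.4 mm offcut leaves 40.4 − 9.4 = 31.0 mm.
Extension rate ≈ 31.0 / 254 = 0.122 mm/year.

0.122 mm/year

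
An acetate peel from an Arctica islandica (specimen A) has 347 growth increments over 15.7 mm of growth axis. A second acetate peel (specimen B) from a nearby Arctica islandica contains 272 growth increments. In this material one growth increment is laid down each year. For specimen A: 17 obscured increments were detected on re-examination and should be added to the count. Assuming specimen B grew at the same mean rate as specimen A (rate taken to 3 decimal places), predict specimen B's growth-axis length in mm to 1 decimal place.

11.7 mm

Specimen A: adjusted count: 347 + 17 = 364 growth increments.
A: Mean rate = 15.7 mm / 364 years ≈ 0.043 mm/year.
B's length ≈ 0.043 × 272 = 11.7 mm.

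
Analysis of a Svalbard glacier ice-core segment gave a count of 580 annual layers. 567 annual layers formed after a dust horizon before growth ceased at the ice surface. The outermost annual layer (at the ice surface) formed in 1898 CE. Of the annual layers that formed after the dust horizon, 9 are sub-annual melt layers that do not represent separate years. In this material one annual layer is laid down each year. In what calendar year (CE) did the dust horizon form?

567 annual layers post-date the dust horizon.
567 − 9 false = 558 true annual layers after the dust horizon.
The annual layer at the ice surface is 1898 CE, so the dust horizon dates to 1898 − 558 = 1340 CE.

1340 CE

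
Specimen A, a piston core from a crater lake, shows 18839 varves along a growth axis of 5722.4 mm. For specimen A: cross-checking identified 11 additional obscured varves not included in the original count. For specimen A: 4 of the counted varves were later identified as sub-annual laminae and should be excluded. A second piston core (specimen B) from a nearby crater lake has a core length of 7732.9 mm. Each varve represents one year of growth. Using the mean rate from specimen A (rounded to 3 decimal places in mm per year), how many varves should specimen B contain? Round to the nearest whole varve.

25437 varves

Specimen A: adjusted count: 18839 − 4 + 11 = 18846 varves.
A: Mean rate = 5722.4 mm / 18846 years ≈ 0.304 mm/year.
For B, 7732.9 / 0.304 = 25437.17 years ≈ 25437 varves.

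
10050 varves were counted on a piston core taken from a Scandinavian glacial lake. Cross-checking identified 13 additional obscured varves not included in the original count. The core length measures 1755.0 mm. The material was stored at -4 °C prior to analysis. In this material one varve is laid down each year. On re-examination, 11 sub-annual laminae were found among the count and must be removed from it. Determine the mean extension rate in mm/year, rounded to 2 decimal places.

Adjusted count: 10050 − 11 + 13 = 10052 varves.
Extension rate ≈ 1755.0 / 10052 = 0.17 mm/year.

0.17 mm/year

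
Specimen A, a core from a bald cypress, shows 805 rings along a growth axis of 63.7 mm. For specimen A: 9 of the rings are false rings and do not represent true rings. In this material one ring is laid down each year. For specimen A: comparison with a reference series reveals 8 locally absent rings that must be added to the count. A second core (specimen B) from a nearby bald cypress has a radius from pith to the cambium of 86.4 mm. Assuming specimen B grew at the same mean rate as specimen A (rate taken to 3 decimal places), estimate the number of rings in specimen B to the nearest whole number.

Specimen A: true ring count = 805 − 9 + 8 = 804.
A: Mean rate = 63.7 mm / 804 years ≈ 0.079 mm/year.
For B, 86.4 / 0.079 = 1093.67 years ≈ 1094 rings.

1094 rings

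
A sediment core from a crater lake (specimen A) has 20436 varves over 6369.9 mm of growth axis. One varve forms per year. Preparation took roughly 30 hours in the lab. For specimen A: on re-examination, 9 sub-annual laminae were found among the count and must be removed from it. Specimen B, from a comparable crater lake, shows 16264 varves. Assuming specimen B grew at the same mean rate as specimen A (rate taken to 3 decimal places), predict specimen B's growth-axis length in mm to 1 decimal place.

5074.4 mm

Specimen A: correcting the raw count gives 20436 − 9 = 20427 true varves.
A: Mean rate = 6369.9 mm / 20427 years ≈ 0.312 mm/year.
B's length ≈ 0.312 × 16264 = 5074.4 mm.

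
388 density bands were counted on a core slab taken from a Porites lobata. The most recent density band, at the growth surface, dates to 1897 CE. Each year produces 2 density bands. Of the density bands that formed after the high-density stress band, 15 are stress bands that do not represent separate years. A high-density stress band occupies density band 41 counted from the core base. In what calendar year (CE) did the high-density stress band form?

1731 CE

Between density band 41 and the growth surface there are 388 − 41 = 347 density bands.
Removing the 15 false density bands leaves 347 − 15 = 332 true density bands beyond the high-density stress band.
332 density bands at 2 per year is 332 / 2 = 166 years.
Counting back 166 years from 1897 CE places the high-density stress band in 1897 − 166 = 1731 CE.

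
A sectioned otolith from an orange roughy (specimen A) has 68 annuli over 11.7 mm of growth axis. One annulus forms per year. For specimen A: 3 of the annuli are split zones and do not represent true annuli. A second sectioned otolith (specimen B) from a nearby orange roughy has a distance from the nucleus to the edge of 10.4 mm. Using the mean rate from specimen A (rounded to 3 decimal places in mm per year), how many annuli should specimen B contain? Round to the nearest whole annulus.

58 annuli

Specimen A: adjusted count: 68 − 3 = 65 annuli.
A: 11.7 mm over 65 years gives 11.7 / 65 ≈ 0.180 mm per year.
Specimen B: 10.4 mm / 0.180 mm per year = 57.78 years ≈ 58 annuli.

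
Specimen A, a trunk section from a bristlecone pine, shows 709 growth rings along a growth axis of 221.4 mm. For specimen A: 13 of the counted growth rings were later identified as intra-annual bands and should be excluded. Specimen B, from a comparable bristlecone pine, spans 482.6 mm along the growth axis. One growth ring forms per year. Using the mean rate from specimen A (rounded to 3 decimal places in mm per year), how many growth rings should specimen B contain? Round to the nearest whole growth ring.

1518 growth rings

Specimen A: correcting the raw count gives 709 − 13 = 696 true growth rings.
A: Extension rate ≈ 221.4 / 696 = 0.318 mm/yr.
Specimen B: 482.6 mm / 0.318 mm per year = 1517.61 years ≈ 1518 growth rings.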